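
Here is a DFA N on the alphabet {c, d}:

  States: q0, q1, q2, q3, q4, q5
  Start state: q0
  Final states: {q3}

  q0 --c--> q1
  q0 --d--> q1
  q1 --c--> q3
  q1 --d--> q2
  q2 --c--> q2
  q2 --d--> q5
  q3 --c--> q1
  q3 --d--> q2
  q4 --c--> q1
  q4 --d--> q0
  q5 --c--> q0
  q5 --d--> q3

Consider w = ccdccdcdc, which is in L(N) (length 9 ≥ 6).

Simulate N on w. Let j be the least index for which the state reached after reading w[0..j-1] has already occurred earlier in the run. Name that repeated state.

q2

State sequence: q0 -c-> q1 -c-> q3 -d-> q2 -c-> q2 -c-> q2 -d-> q5 -c-> q0 -d-> q1 -c-> q3
First repeat at step 4: q2 was already visited.

The earliest repeat is at step j = 4: N is in q2, which it already visited at step i = 3.
With |Q| = 6, pigeonhole forces a state repeat no later than step 6; the substring read between the first and second visits to that state can be pumped.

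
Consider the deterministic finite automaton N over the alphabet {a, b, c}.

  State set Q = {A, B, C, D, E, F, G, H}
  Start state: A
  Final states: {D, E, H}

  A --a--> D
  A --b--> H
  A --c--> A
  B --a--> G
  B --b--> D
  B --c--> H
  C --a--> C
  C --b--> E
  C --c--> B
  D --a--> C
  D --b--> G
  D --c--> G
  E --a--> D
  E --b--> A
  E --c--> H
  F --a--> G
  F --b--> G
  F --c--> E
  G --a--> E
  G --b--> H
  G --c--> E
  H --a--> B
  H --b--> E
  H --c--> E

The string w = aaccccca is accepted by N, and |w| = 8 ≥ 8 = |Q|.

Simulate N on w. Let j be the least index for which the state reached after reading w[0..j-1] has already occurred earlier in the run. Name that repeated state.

H

Run of N on w = a a c c c c c a:
  step 0: A  (start)
  step 1: D  (read a: A→D)
  step 2: C  (read a: D→C)
  step 3: B  (read c: C→B)
  step 4: H  (read c: B→H)
  step 5: E  (read c: H→E)
  step 6: H  (read c: E→H)   ← first repeat (H seen earlier)
  step 7: E  (read c: H→E)
  step 8: D  (read a: E→D)

The earliest repeat is at step j = 6: N is in H, which it already visited at step i = 4.
With |Q| = 8, pigeonhole forces a state repeat no later than step 8; the substring read between the first and second visits to that state can be pumped.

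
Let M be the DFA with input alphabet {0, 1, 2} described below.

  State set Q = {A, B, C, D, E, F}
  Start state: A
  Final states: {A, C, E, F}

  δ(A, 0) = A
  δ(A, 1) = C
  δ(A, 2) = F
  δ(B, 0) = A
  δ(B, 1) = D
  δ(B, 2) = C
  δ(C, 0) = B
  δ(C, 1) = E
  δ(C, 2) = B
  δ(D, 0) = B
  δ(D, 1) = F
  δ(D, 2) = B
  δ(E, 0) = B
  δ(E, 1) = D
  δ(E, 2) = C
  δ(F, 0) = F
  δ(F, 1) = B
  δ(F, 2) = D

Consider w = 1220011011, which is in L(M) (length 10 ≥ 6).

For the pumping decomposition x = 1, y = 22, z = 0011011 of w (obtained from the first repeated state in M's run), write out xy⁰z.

xy⁰z = xz = 1·0011011 = 10011011.
Reading y = 22 takes M from C back to C, so after x the machine is still in C, and z then leads to the accepting state F. Hence 10011011 ∈ L(M).

10011011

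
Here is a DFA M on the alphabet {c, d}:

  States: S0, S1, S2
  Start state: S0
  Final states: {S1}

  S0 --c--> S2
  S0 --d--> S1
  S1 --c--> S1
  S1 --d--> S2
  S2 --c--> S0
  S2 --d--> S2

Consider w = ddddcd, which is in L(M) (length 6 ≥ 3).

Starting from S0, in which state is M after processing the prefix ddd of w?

State sequence: S0 -d-> S1 -d-> S2 -d-> S2

After reading 3 characters, M is in state S2.

S2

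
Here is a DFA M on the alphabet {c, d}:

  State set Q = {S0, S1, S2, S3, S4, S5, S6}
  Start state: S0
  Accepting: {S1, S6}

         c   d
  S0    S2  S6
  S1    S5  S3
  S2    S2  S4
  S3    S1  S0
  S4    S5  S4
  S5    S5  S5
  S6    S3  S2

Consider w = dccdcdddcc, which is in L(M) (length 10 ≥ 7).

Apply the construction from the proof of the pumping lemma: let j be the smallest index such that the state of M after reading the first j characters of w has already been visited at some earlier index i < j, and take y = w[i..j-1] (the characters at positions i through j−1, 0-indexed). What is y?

State sequence: S0 -d-> S6 -c-> S3 -c-> S1 -d-> S3 -c-> S1 -d-> S3 -d-> S0 -d-> S6 -c-> S3 -c-> S1
First repeat at step 4: S3 was already visited.

So i = 2, j = 4, giving x = w[0:2] = dc, y = w[2:4] = cd, z = w[4:10] = cdddcc.
Check: |xy| = 4 ≤ 7 and |y| = 2 ≥ 1. Reading y takes M from S3 back to S3, so every xyⁱz is accepted.
With |Q| = 7, pigeonhole forces a state repeat no later than step 7; the substring read between the first and second visits to that state can be pumped.

cd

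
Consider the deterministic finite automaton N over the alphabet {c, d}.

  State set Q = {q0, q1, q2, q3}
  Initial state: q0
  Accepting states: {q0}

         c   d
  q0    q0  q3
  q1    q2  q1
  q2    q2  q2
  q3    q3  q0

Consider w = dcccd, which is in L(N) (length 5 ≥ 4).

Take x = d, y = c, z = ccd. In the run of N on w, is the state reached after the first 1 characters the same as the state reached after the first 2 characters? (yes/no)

Run of N on the first 2 characters of w = d c:
  step 0: q0  (start)
  step 1: q3  (read d: q0→q3)
  step 2: q3  (read c: q3→q3)

After x (step 1): q3. After xy (step 2): q3.
They match, so y = c drives N around a cycle from q3 back to itself; pumping y any number of times keeps N in q3 before reading z, and xyⁱz ∈ L(N) for every i ≥ 0.

yes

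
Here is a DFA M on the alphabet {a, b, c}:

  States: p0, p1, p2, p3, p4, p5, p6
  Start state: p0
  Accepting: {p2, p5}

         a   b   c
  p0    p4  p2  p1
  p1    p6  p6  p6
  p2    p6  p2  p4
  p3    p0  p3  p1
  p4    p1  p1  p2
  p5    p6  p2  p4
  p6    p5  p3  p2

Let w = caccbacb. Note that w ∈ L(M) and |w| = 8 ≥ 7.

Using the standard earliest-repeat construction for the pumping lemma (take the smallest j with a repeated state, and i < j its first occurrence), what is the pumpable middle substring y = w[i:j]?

State sequence: p0 -c-> p1 -a-> p6 -c-> p2 -c-> p4 -b-> p1 -a-> p6 -c-> p2 -b-> p2
First repeat at step 5: p1 was already visited.

So i = 1, j = 5, giving x = w[0:1] = c, y = w[1:5] = accb, z = w[5:8] = acb.
Check: |xy| = 5 ≤ 7 and |y| = 4 ≥ 1. Reading y takes M from p1 back to p1, so every xyⁱz is accepted.
With |Q| = 7, pigeonhole forces a state repeat no later than step 7; the substring read between the first and second visits to that state can be pumped.

accb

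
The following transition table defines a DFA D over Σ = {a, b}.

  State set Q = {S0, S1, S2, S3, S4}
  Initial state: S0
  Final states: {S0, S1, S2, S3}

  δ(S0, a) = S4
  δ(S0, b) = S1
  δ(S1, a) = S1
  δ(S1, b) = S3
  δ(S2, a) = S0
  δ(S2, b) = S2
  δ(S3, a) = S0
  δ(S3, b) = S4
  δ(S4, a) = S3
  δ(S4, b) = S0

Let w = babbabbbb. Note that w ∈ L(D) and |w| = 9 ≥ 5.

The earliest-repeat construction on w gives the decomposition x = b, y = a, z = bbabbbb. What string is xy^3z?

xy^3z = b·a·a·a·bbabbbb = baaabbabbbb.
Reading y = a takes D from S1 back to S1, so after x·y·y·y the machine is still in S1, and z then leads to the accepting state S3. Hence baaabbabbbb ∈ L(D).

baaabbabbbb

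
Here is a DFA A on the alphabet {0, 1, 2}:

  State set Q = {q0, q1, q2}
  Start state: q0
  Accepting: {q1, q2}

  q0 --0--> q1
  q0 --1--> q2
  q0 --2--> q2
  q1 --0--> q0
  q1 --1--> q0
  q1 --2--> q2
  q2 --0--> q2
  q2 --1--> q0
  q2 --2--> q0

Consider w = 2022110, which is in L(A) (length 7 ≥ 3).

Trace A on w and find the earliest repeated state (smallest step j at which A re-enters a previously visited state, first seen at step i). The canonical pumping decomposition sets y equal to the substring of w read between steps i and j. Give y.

State sequence: q0 -2-> q2 -0-> q2 -2-> q0 -2-> q2 -1-> q0 -1-> q2 -0-> q2
First repeat at step 2: q2 was already visited.

So i = 1, j = 2, giving x = w[0:1] = 2, y = w[1:2] = 0, z = w[2:7] = 22110.
Check: |xy| = 2 ≤ 3 and |y| = 1 ≥ 1. Reading y takes A from q2 back to q2, so every xyⁱz is accepted.

0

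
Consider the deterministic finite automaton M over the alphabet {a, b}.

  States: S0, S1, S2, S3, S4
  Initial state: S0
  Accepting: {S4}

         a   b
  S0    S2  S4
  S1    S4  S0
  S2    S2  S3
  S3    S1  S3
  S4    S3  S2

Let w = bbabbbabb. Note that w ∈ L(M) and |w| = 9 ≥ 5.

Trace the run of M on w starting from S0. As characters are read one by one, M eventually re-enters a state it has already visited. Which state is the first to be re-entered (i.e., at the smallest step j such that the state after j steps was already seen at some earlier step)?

State sequence: S0 -b-> S4 -b-> S2 -a-> S2 -b-> S3 -b-> S3 -b-> S3 -a-> S1 -b-> S0 -b-> S4
First repeat at step 3: S2 was already visited.

The earliest repeat is at step j = 3: M is in S2, which it already visited at step i = 2.
The DFA has 5 states, so the proof of the pumping lemma guarantees a repeated state among the first 5+1 visited; the segment between the two visits is the pumpable y.

S2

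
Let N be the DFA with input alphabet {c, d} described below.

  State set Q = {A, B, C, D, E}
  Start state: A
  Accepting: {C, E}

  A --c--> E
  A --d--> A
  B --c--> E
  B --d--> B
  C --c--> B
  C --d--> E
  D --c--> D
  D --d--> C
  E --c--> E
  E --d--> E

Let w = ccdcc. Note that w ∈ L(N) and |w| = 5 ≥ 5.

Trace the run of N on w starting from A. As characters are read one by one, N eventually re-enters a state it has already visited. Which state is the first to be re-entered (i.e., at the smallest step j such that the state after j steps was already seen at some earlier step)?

E

Run of N on w = c c d c c:
  step 0: A  (start)
  step 1: E  (read c: A→E)
  step 2: E  (read c: E→E)   ← first repeat (E seen earlier)
  step 3: E  (read d: E→E)
  step 4: E  (read c: E→E)
  step 5: E  (read c: E→E)

The earliest repeat is at step j = 2: N is in E, which it already visited at step i = 1.
The DFA has 5 states, so the proof of the pumping lemma guarantees a repeated state among the first 5+1 visited; the segment between the two visits is the pumpable y.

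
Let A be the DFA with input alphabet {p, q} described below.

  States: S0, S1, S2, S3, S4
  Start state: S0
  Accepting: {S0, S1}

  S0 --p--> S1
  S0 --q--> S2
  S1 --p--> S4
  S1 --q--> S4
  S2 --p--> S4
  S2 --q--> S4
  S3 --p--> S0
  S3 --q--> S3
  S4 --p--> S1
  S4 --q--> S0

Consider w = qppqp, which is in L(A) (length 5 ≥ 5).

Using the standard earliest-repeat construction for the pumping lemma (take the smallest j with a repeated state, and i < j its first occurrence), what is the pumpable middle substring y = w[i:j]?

pq

State sequence: S0 -q-> S2 -p-> S4 -p-> S1 -q-> S4 -p-> S1
First repeat at step 4: S4 was already visited.

So i = 2, j = 4, giving x = w[0:2] = qp, y = w[2:4] = pq, z = w[4:5] = p.
Check: |xy| = 4 ≤ 5 and |y| = 2 ≥ 1. Reading y takes A from S4 back to S4, so every xyⁱz is accepted.
Pumping length from the standard proof: p = 5 (the number of states). The repeated state found above gives |xy| = j ≤ 5 and |y| = j − i ≥ 1.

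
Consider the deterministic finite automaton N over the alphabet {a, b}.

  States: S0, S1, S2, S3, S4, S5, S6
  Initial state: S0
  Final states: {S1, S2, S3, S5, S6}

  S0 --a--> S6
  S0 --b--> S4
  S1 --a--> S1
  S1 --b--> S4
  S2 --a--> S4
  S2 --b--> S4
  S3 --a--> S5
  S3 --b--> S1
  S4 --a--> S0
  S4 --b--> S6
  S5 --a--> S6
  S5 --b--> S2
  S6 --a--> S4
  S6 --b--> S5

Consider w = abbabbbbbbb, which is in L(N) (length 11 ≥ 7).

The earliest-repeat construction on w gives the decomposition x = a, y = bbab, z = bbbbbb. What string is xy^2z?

xy^2z = a·bbab·bbab·bbbbbb = abbabbbabbbbbbb.
Reading y = bbab takes N from S6 back to S6, so after x·y·y the machine is still in S6, and z then leads to the accepting state S2. Hence abbabbbabbbbbbb ∈ L(N).

abbabbbabbbbbbb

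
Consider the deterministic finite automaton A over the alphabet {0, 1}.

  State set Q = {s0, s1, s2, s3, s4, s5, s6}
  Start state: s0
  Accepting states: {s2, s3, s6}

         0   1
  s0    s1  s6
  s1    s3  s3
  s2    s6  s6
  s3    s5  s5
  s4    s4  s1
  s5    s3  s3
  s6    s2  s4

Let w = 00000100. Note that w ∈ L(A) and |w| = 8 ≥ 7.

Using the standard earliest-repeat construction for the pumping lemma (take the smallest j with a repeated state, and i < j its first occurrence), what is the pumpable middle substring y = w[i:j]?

Run of A on w = 0 0 0 0 0 1 0 0:
  step 0: s0  (start)
  step 1: s1  (read 0: s0→s1)
  step 2: s3  (read 0: s1→s3)
  step 3: s5  (read 0: s3→s5)
  step 4: s3  (read 0: s5→s3)   ← first repeat (s3 seen earlier)
  step 5: s5  (read 0: s3→s5)
  step 6: s3  (read 1: s5→s3)
  step 7: s5  (read 0: s3→s5)
  step 8: s3  (read 0: s5→s3)

So i = 2, j = 4, giving x = w[0:2] = 00, y = w[2:4] = 00, z = w[4:8] = 0100.
Check: |xy| = 4 ≤ 7 and |y| = 2 ≥ 1. Reading y takes A from s3 back to s3, so every xyⁱz is accepted.
With |Q| = 7, pigeonhole forces a state repeat no later than step 7; the substring read between the first and second visits to that state can be pumped.

00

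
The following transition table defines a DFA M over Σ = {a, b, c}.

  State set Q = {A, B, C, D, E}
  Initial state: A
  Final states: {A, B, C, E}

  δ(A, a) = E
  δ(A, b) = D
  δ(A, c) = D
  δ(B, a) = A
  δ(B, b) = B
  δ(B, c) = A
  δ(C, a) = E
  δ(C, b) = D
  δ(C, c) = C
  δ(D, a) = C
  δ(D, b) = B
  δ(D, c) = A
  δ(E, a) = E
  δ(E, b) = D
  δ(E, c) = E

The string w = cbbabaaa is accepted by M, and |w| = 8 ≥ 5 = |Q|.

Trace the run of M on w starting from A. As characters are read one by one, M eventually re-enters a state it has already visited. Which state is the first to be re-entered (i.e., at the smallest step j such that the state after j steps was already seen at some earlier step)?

State sequence: A -c-> D -b-> B -b-> B -a-> A -b-> D -a-> C -a-> E -a-> E
First repeat at step 3: B was already visited.

The earliest repeat is at step j = 3: M is in B, which it already visited at step i = 2.

B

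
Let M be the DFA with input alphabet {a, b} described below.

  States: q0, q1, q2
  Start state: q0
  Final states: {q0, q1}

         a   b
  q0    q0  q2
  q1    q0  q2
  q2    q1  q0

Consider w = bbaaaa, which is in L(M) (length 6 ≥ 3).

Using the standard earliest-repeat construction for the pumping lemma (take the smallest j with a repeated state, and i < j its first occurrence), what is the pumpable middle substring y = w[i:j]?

State sequence: q0 -b-> q2 -b-> q0 -a-> q0 -a-> q0 -a-> q0 -a-> q0
First repeat at step 2: q0 was already visited.

So i = 0, j = 2, giving x = w[0:0] = ε, y = w[0:2] = bb, z = w[2:6] = aaaa.
Check: |xy| = 2 ≤ 3 and |y| = 2 ≥ 1. Reading y takes M from q0 back to q0, so every xyⁱz is accepted.

bb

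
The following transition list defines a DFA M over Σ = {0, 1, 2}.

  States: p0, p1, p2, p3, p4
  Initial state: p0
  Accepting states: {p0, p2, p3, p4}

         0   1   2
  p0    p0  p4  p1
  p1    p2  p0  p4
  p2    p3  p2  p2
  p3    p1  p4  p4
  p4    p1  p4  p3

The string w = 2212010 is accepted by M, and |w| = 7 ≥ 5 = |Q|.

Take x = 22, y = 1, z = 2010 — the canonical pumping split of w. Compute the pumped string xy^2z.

xy^2z = 22·1·1·2010 = 22112010.
Reading y = 1 takes M from p4 back to p4, so after x·y·y the machine is still in p4, and z then leads to the accepting state p0. Hence 22112010 ∈ L(M).

22112010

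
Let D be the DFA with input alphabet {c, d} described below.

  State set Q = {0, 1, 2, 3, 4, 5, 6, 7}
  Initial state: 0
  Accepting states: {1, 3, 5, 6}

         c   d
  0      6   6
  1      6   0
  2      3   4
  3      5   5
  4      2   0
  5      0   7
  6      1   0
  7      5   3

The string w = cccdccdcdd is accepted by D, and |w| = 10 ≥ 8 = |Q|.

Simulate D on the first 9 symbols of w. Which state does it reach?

State sequence: 0 -c-> 6 -c-> 1 -c-> 6 -d-> 0 -c-> 6 -c-> 1 -d-> 0 -c-> 6 -d-> 0

After reading 9 characters, D is in state 0.

0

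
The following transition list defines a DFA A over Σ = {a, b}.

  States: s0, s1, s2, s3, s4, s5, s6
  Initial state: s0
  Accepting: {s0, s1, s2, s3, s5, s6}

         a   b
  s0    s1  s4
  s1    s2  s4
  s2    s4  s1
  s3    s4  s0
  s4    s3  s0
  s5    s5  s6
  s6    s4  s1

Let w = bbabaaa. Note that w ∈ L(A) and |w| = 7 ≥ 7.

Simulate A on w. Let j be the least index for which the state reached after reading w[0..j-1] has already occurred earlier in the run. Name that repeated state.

Run of A on w = b b a b a a a:
  step 0: s0  (start)
  step 1: s4  (read b: s0→s4)
  step 2: s0  (read b: s4→s0)   ← first repeat (s0 seen earlier)
  step 3: s1  (read a: s0→s1)
  step 4: s4  (read b: s1→s4)
  step 5: s3  (read a: s4→s3)
  step 6: s4  (read a: s3→s4)
  step 7: s3  (read a: s4→s3)

The earliest repeat is at step j = 2: A is in s0, which it already visited at step i = 0.
Since A has 7 states, any run of length ≥ 7 visits 7+1 states, so by pigeonhole some state repeats within the first 7 steps — that repeat gives the pumpable loop.

s0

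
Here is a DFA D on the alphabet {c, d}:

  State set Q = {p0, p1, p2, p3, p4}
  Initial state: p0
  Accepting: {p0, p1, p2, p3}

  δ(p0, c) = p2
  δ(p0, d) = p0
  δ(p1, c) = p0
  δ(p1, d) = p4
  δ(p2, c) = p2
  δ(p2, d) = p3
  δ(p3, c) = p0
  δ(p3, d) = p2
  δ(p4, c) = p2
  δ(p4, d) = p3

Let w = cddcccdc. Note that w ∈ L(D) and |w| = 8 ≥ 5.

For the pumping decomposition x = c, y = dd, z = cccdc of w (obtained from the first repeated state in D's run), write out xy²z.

cddddcccdc

xy^2z = c·dd·dd·cccdc = cddddcccdc.
Reading y = dd takes D from p2 back to p2, so after x·y·y the machine is still in p2, and z then leads to the accepting state p0. Hence cddddcccdc ∈ L(D).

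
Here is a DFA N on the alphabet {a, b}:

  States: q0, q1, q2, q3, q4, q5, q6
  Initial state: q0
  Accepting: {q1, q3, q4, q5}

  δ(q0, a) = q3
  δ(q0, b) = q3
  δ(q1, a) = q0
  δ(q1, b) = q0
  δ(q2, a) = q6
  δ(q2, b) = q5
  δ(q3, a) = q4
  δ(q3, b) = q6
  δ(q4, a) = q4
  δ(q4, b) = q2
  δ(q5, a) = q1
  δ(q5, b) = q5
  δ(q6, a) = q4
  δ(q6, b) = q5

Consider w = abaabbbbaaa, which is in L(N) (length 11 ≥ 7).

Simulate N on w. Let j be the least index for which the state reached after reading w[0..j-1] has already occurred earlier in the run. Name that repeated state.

State sequence: q0 -a-> q3 -b-> q6 -a-> q4 -a-> q4 -b-> q2 -b-> q5 -b-> q5 -b-> q5 -a-> q1 -a-> q0 -a-> q3
First repeat at step 4: q4 was already visited.

The earliest repeat is at step j = 4: N is in q4, which it already visited at step i = 3.

q4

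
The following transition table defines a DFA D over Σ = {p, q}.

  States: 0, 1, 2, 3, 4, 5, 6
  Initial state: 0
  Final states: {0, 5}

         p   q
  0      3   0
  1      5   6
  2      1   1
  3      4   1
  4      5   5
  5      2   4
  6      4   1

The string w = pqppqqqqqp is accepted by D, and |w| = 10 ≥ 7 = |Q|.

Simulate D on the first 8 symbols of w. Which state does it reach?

6

State sequence: 0 -p-> 3 -q-> 1 -p-> 5 -p-> 2 -q-> 1 -q-> 6 -q-> 1 -q-> 6

After reading 8 characters, D is in state 6.
(This kind of state-tracing is the core of the pumping-lemma construction: with 7 states, pigeonhole forces a repeat within the first 7 steps.)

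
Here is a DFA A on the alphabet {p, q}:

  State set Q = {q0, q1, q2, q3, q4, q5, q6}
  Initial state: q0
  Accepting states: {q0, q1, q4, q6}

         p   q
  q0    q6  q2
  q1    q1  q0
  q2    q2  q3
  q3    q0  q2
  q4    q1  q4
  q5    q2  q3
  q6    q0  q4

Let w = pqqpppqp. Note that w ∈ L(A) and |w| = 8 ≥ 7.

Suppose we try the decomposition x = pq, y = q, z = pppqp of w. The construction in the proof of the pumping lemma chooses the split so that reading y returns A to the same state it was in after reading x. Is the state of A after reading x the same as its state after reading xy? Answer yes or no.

yes

State sequence: q0 -p-> q6 -q-> q4 -q-> q4

After x (step 2): q4. After xy (step 3): q4.
They match, so y = q drives A around a cycle from q4 back to itself; pumping y any number of times keeps A in q4 before reading z, and xyⁱz ∈ L(A) for every i ≥ 0.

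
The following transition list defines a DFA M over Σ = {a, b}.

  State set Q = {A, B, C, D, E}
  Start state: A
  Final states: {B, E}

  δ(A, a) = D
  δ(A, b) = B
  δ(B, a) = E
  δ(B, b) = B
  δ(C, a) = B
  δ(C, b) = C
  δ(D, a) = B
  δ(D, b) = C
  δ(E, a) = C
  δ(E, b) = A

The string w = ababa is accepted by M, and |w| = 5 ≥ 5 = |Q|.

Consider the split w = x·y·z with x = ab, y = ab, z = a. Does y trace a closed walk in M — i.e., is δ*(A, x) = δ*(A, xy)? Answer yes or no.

Run of M on the first 4 characters of w = a b a b:
  step 0: A  (start)
  step 1: D  (read a: A→D)
  step 2: C  (read b: D→C)
  step 3: B  (read a: C→B)
  step 4: B  (read b: B→B)

After x (step 2): C. After xy (step 4): B.
They differ (C ≠ B), so y is not a cycle from the state after x; this split is not the one the pumping-lemma construction produces, and pumping y need not keep the string in L(M).

no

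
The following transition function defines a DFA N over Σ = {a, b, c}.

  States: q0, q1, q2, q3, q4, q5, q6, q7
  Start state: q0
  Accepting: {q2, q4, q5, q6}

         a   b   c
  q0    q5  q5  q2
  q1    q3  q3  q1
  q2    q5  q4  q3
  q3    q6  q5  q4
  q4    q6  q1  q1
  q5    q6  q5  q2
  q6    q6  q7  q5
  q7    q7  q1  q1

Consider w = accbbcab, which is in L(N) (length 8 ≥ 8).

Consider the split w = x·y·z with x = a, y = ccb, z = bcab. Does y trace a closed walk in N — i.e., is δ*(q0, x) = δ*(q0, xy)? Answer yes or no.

yes

Run of N on the first 4 characters of w = a c c b:
  step 0: q0  (start)
  step 1: q5  (read a: q0→q5)
  step 2: q2  (read c: q5→q2)
  step 3: q3  (read c: q2→q3)
  step 4: q5  (read b: q3→q5)

After x (step 1): q5. After xy (step 4): q5.
They match, so y = ccb drives N around a cycle from q5 back to itself; pumping y any number of times keeps N in q5 before reading z, and xyⁱz ∈ L(N) for every i ≥ 0.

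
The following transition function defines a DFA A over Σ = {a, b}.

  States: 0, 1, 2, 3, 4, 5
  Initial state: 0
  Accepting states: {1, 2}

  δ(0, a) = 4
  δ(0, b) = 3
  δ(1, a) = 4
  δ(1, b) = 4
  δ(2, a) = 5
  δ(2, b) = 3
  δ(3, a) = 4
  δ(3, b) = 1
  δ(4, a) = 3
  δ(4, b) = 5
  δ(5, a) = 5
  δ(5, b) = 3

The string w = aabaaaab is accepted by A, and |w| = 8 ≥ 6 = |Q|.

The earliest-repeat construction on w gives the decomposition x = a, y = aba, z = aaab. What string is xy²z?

aabaabaaaab

xy^2z = a·aba·aba·aaab = aabaabaaaab.
Reading y = aba takes A from 4 back to 4, so after x·y·y the machine is still in 4, and z then leads to the accepting state 1. Hence aabaabaaaab ∈ L(A).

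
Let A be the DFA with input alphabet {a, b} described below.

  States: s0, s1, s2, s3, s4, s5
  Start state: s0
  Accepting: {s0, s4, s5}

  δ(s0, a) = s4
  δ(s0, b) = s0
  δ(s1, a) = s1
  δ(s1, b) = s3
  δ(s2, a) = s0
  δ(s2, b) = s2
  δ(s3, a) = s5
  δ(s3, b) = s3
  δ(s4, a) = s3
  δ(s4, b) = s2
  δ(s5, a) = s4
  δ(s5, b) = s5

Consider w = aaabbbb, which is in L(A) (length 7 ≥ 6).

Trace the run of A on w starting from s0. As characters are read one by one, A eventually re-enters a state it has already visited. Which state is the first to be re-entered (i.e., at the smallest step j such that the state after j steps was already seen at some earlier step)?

State sequence: s0 -a-> s4 -a-> s3 -a-> s5 -b-> s5 -b-> s5 -b-> s5 -b-> s5
First repeat at step 4: s5 was already visited.

The earliest repeat is at step j = 4: A is in s5, which it already visited at step i = 3.
Pumping length from the standard proof: p = 6 (the number of states). The repeated state found above gives |xy| = j ≤ 6 and |y| = j − i ≥ 1.

s5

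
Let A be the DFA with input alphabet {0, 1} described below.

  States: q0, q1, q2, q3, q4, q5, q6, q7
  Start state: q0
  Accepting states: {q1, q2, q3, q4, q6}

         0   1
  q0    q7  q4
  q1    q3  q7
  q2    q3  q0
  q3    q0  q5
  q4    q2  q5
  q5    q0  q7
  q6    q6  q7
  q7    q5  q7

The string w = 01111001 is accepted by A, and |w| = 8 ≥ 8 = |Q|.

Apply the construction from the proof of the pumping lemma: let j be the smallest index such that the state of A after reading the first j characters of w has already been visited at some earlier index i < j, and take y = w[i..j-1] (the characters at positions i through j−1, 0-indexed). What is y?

State sequence: q0 -0-> q7 -1-> q7 -1-> q7 -1-> q7 -1-> q7 -0-> q5 -0-> q0 -1-> q4
First repeat at step 2: q7 was already visited.

So i = 1, j = 2, giving x = w[0:1] = 0, y = w[1:2] = 1, z = w[2:8] = 111001.
Check: |xy| = 2 ≤ 8 and |y| = 1 ≥ 1. Reading y takes A from q7 back to q7, so every xyⁱz is accepted.

1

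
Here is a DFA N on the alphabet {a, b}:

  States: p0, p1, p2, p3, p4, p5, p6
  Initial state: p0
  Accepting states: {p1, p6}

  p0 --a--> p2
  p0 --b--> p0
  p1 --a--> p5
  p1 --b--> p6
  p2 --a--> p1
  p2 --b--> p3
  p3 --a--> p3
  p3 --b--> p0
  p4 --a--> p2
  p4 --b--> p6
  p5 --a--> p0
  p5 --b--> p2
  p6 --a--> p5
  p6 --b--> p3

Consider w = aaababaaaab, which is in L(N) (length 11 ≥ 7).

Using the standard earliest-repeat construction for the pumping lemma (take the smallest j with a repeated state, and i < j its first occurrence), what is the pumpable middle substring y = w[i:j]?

Run of N on w = a a a b a b a a a a b:
  step 0: p0  (start)
  step 1: p2  (read a: p0→p2)
  step 2: p1  (read a: p2→p1)
  step 3: p5  (read a: p1→p5)
  step 4: p2  (read b: p5→p2)   ← first repeat (p2 seen earlier)
  step 5: p1  (read a: p2→p1)
  step 6: p6  (read b: p1→p6)
  step 7: p5  (read a: p6→p5)
  step 8: p0  (read a: p5→p0)
  step 9: p2  (read a: p0→p2)
  step 10: p1  (read a: p2→p1)
  step 11: p6  (read b: p1→p6)

So i = 1, j = 4, giving x = w[0:1] = a, y = w[1:4] = aab, z = w[4:11] = abaaaab.
Check: |xy| = 4 ≤ 7 and |y| = 3 ≥ 1. Reading y takes N from p2 back to p2, so every xyⁱz is accepted.
Pumping length from the standard proof: p = 7 (the number of states). The repeated state found above gives |xy| = j ≤ 7 and |y| = j − i ≥ 1.

aab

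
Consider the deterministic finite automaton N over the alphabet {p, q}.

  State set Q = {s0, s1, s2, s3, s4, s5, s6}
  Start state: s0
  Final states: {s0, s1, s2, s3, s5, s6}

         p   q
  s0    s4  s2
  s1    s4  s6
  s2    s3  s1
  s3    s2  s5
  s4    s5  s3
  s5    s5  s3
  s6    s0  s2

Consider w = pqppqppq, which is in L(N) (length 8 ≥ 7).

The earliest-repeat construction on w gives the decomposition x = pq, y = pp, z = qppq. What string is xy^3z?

pqppppppqppq

xy^3z = pq·pp·pp·pp·qppq = pqppppppqppq.
Reading y = pp takes N from s3 back to s3, so after x·y·y·y the machine is still in s3, and z then leads to the accepting state s3. Hence pqppppppqppq ∈ L(N).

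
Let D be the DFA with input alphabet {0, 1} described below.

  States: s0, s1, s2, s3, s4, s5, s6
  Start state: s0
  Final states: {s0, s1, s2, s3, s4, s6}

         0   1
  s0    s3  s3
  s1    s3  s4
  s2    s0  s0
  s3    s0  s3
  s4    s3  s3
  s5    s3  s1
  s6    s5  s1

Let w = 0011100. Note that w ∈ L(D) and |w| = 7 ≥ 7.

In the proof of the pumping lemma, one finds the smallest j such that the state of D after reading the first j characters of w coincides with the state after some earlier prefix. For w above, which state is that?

Run of D on w = 0 0 1 1 1 0 0:
  step 0: s0  (start)
  step 1: s3  (read 0: s0→s3)
  step 2: s0  (read 0: s3→s0)   ← first repeat (s0 seen earlier)
  step 3: s3  (read 1: s0→s3)
  step 4: s3  (read 1: s3→s3)
  step 5: s3  (read 1: s3→s3)
  step 6: s0  (read 0: s3→s0)
  step 7: s3  (read 0: s0→s3)

The earliest repeat is at step j = 2: D is in s0, which it already visited at step i = 0.
Since D has 7 states, any run of length ≥ 7 visits 7+1 states, so by pigeonhole some state repeats within the first 7 steps — that repeat gives the pumpable loop.

s0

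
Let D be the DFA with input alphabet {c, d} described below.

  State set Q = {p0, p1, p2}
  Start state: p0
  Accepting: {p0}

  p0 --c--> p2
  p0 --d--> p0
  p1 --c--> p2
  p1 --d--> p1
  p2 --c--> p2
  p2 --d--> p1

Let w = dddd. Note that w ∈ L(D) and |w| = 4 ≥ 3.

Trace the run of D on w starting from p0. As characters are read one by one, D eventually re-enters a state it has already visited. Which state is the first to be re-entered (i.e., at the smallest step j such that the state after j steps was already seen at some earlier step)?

Run of D on w = d d d d:
  step 0: p0  (start)
  step 1: p0  (read d: p0→p0)   ← first repeat (p0 seen earlier)
  step 2: p0  (read d: p0→p0)
  step 3: p0  (read d: p0→p0)
  step 4: p0  (read d: p0→p0)

The earliest repeat is at step j = 1: D is in p0, which it already visited at step i = 0.
Pumping length from the standard proof: p = 3 (the number of states). The repeated state found above gives |xy| = j ≤ 3 and |y| = j − i ≥ 1.

p0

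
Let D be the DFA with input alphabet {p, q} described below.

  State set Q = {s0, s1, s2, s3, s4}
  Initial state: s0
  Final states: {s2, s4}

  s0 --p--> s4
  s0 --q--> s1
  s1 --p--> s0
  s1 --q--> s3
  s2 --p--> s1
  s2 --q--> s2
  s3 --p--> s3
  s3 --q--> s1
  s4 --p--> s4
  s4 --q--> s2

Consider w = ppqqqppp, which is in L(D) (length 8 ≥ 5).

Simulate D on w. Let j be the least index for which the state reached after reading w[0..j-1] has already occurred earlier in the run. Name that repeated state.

State sequence: s0 -p-> s4 -p-> s4 -q-> s2 -q-> s2 -q-> s2 -p-> s1 -p-> s0 -p-> s4
First repeat at step 2: s4 was already visited.

The earliest repeat is at step j = 2: D is in s4, which it already visited at step i = 1.
Since D has 5 states, any run of length ≥ 5 visits 5+1 states, so by pigeonhole some state repeats within the first 5 steps — that repeat gives the pumpable loop.

s4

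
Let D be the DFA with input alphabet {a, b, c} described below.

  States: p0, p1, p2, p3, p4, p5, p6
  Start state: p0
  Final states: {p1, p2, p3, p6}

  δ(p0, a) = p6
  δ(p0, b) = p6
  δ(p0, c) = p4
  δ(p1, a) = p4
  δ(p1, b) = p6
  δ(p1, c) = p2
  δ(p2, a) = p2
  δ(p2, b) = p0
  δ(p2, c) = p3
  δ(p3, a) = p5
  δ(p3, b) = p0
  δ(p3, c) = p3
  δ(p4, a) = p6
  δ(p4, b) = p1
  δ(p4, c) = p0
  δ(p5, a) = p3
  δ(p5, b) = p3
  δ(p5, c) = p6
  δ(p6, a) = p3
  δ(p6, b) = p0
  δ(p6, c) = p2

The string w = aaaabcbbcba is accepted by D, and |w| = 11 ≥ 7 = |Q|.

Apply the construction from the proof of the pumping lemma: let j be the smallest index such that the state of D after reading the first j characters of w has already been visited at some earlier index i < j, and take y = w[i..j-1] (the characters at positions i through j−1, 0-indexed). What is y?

aa

Run of D on w = a a a a b c b b c b a:
  step 0: p0  (start)
  step 1: p6  (read a: p0→p6)
  step 2: p3  (read a: p6→p3)
  step 3: p5  (read a: p3→p5)
  step 4: p3  (read a: p5→p3)   ← first repeat (p3 seen earlier)
  step 5: p0  (read b: p3→p0)
  step 6: p4  (read c: p0→p4)
  step 7: p1  (read b: p4→p1)
  step 8: p6  (read b: p1→p6)
  step 9: p2  (read c: p6→p2)
  step 10: p0  (read b: p2→p0)
  step 11: p6  (read a: p0→p6)

So i = 2, j = 4, giving x = w[0:2] = aa, y = w[2:4] = aa, z = w[4:11] = bcbbcba.
Check: |xy| = 4 ≤ 7 and |y| = 2 ≥ 1. Reading y takes D from p3 back to p3, so every xyⁱz is accepted.
Pumping length from the standard proof: p = 7 (the number of states). The repeated state found above gives |xy| = j ≤ 7 and |y| = j − i ≥ 1.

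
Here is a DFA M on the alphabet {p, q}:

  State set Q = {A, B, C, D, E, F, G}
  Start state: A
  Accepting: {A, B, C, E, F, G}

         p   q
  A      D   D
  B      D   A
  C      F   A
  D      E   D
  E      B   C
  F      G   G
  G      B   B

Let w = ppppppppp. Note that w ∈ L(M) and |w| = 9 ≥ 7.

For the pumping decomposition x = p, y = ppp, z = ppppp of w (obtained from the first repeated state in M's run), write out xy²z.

xy^2z = p·ppp·ppp·ppppp = pppppppppppp.
Reading y = ppp takes M from D back to D, so after x·y·y the machine is still in D, and z then leads to the accepting state B. Hence pppppppppppp ∈ L(M).

pppppppppppp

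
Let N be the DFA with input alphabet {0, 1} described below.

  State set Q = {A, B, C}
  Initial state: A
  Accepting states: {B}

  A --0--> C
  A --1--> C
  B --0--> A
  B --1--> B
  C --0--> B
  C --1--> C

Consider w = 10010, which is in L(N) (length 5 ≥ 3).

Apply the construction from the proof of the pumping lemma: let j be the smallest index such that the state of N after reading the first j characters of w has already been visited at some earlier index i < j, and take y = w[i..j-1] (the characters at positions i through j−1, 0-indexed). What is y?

Run of N on w = 1 0 0 1 0:
  step 0: A  (start)
  step 1: C  (read 1: A→C)
  step 2: B  (read 0: C→B)
  step 3: A  (read 0: B→A)   ← first repeat (A seen earlier)
  step 4: C  (read 1: A→C)
  step 5: B  (read 0: C→B)

So i = 0, j = 3, giving x = w[0:0] = ε, y = w[0:3] = 100, z = w[3:5] = 10.
Check: |xy| = 3 ≤ 3 and |y| = 3 ≥ 1. Reading y takes N from A back to A, so every xyⁱz is accepted.
Since N has 3 states, any run of length ≥ 3 visits 3+1 states, so by pigeonhole some state repeats within the first 3 steps — that repeat gives the pumpable loop.

100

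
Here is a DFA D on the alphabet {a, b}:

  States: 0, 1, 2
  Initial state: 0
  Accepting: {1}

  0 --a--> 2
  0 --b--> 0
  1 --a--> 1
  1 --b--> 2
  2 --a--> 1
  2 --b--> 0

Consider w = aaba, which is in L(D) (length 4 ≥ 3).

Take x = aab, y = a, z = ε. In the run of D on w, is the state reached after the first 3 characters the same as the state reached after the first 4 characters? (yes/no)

State sequence: 0 -a-> 2 -a-> 1 -b-> 2 -a-> 1

After x (step 3): 2. After xy (step 4): 1.
They differ (2 ≠ 1), so y is not a cycle from the state after x; this split is not the one the pumping-lemma construction produces, and pumping y need not keep the string in L(D).

no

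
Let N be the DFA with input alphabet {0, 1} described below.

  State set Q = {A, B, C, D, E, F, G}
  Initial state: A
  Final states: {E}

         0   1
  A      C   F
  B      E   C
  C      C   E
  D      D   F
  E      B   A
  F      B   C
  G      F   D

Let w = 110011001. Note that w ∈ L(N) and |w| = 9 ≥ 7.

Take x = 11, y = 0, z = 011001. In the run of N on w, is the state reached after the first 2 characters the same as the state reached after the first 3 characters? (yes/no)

Run of N on the first 3 characters of w = 1 1 0:
  step 0: A  (start)
  step 1: F  (read 1: A→F)
  step 2: C  (read 1: F→C)
  step 3: C  (read 0: C→C)

After x (step 2): C. After xy (step 3): C.
They match, so y = 0 drives N around a cycle from C back to itself; pumping y any number of times keeps N in C before reading z, and xyⁱz ∈ L(N) for every i ≥ 0.

yes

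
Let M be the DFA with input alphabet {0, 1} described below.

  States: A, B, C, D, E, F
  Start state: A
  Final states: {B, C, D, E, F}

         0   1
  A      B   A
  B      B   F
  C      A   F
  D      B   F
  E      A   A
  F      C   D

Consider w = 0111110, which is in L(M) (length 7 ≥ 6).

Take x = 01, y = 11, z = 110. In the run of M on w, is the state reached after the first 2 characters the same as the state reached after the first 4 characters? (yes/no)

Run of M on the first 4 characters of w = 0 1 1 1:
  step 0: A  (start)
  step 1: B  (read 0: A→B)
  step 2: F  (read 1: B→F)
  step 3: D  (read 1: F→D)
  step 4: F  (read 1: D→F)

After x (step 2): F. After xy (step 4): F.
They match, so y = 11 drives M around a cycle from F back to itself; pumping y any number of times keeps M in F before reading z, and xyⁱz ∈ L(M) for every i ≥ 0.

yes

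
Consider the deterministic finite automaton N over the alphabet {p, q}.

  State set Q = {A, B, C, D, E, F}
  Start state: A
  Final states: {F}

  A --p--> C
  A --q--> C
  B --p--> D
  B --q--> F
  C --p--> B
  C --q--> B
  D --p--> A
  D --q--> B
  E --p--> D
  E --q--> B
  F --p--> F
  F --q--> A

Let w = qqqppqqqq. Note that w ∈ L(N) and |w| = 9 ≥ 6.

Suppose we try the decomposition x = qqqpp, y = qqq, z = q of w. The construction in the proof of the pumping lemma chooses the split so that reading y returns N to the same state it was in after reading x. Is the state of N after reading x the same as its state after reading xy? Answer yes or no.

Run of N on the first 8 characters of w = q q q p p q q q:
  step 0: A  (start)
  step 1: C  (read q: A→C)
  step 2: B  (read q: C→B)
  step 3: F  (read q: B→F)
  step 4: F  (read p: F→F)
  step 5: F  (read p: F→F)
  step 6: A  (read q: F→A)
  step 7: C  (read q: A→C)
  step 8: B  (read q: C→B)

After x (step 5): F. After xy (step 8): B.
They differ (F ≠ B), so y is not a cycle from the state after x; this split is not the one the pumping-lemma construction produces, and pumping y need not keep the string in L(N).

no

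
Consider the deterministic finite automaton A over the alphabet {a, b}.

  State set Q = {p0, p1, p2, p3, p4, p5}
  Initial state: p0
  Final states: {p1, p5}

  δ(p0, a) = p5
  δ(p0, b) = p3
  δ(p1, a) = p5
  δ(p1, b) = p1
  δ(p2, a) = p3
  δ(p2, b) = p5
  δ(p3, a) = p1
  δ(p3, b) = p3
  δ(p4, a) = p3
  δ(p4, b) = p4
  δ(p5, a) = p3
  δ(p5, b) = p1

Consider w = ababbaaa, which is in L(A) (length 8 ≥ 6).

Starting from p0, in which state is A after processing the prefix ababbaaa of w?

Run of A on the first 8 characters of w = a b a b b a a a:
  step 0: p0  (start)
  step 1: p5  (read a: p0→p5)
  step 2: p1  (read b: p5→p1)
  step 3: p5  (read a: p1→p5)
  step 4: p1  (read b: p5→p1)
  step 5: p1  (read b: p1→p1)
  step 6: p5  (read a: p1→p5)
  step 7: p3  (read a: p5→p3)
  step 8: p1  (read a: p3→p1)

After reading 8 characters, A is in state p1.

p1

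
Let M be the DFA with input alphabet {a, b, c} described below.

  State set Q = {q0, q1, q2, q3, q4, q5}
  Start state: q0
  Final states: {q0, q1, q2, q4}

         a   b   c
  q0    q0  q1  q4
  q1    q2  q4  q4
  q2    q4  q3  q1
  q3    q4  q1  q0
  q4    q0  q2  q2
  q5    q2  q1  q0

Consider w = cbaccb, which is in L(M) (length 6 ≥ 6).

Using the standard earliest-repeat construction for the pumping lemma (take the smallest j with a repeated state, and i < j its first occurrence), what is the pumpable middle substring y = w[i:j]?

ba

Run of M on w = c b a c c b:
  step 0: q0  (start)
  step 1: q4  (read c: q0→q4)
  step 2: q2  (read b: q4→q2)
  step 3: q4  (read a: q2→q4)   ← first repeat (q4 seen earlier)
  step 4: q2  (read c: q4→q2)
  step 5: q1  (read c: q2→q1)
  step 6: q4  (read b: q1→q4)

So i = 1, j = 3, giving x = w[0:1] = c, y = w[1:3] = ba, z = w[3:6] = ccb.
Check: |xy| = 3 ≤ 6 and |y| = 2 ≥ 1. Reading y takes M from q4 back to q4, so every xyⁱz is accepted.
The DFA has 6 states, so the proof of the pumping lemma guarantees a repeated state among the first 6+1 visited; the segment between the two visits is the pumpable y.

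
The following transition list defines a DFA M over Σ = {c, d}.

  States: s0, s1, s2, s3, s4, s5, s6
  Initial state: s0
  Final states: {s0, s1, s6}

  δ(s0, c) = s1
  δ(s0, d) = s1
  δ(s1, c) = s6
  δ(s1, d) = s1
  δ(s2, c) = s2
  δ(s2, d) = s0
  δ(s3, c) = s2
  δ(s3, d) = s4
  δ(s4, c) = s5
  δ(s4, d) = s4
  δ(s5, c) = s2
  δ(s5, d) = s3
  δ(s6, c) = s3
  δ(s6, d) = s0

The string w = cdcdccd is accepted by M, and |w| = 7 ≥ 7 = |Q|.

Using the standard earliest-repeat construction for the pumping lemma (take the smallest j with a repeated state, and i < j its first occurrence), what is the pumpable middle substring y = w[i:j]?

d

State sequence: s0 -c-> s1 -d-> s1 -c-> s6 -d-> s0 -c-> s1 -c-> s6 -d-> s0
First repeat at step 2: s1 was already visited.

So i = 1, j = 2, giving x = w[0:1] = c, y = w[1:2] = d, z = w[2:7] = cdccd.
Check: |xy| = 2 ≤ 7 and |y| = 1 ≥ 1. Reading y takes M from s1 back to s1, so every xyⁱz is accepted.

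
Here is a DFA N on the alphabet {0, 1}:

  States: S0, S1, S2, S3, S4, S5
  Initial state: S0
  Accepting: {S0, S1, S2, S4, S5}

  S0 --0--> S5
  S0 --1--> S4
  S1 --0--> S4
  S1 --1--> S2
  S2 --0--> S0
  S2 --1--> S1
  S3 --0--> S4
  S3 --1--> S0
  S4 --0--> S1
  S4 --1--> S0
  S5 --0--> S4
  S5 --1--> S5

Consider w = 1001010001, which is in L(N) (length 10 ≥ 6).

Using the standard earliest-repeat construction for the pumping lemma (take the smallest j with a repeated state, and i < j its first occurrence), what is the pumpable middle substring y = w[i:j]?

Run of N on w = 1 0 0 1 0 1 0 0 0 1:
  step 0: S0  (start)
  step 1: S4  (read 1: S0→S4)
  step 2: S1  (read 0: S4→S1)
  step 3: S4  (read 0: S1→S4)   ← first repeat (S4 seen earlier)
  step 4: S0  (read 1: S4→S0)
  step 5: S5  (read 0: S0→S5)
  step 6: S5  (read 1: S5→S5)
  step 7: S4  (read 0: S5→S4)
  step 8: S1  (read 0: S4→S1)
  step 9: S4  (read 0: S1→S4)
  step 10: S0  (read 1: S4→S0)

So i = 1, j = 3, giving x = w[0:1] = 1, y = w[1:3] = 00, z = w[3:10] = 1010001.
Check: |xy| = 3 ≤ 6 and |y| = 2 ≥ 1. Reading y takes N from S4 back to S4, so every xyⁱz is accepted.

00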